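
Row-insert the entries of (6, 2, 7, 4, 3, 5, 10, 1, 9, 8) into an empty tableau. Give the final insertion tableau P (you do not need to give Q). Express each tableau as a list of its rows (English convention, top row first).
P = [[1, 3, 5, 8], [2, 7, 9], [4, 10], [6]]

After inserting 6: P = [[6]].
After inserting 2: P = [[2], [6]].
After inserting 7: P = [[2, 7], [6]].
After inserting 4: P = [[2, 4], [6, 7]].
After inserting 3: P = [[2, 3], [4, 7], [6]].
After inserting 5: P = [[2, 3, 5], [4, 7], [6]].
After inserting 10: P = [[2, 3, 5, 10], [4, 7], [6]].
After inserting 1: P = [[1, 3, 5, 10], [2, 7], [4], [6]].
After inserting 9: P = [[1, 3, 5, 9], [2, 7, 10], [4], [6]].
After inserting 8: P = [[1, 3, 5, 8], [2, 7, 9], [4, 10], [6]].

So P = [[1, 3, 5, 8], [2, 7, 9], [4, 10], [6]].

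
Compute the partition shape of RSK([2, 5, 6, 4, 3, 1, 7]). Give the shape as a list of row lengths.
Row-insert each entry into an empty tableau.

After inserting 2: P = [[2]].
After inserting 5: P = [[2, 5]].
After inserting 6: P = [[2, 5, 6]].
After inserting 4: P = [[2, 4, 6], [5]].
After inserting 3: P = [[2, 3, 6], [4], [5]].
After inserting 1: P = [[1, 3, 6], [2], [4], [5]].
After inserting 7: P = [[1, 3, 6, 7], [2], [4], [5]].

The final insertion tableau P = [[1, 3, 6, 7], [2], [4], [5]] has shape [4, 1, 1, 1].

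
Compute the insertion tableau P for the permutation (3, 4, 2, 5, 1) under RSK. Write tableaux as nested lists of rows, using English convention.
P = [[1, 4, 5], [2], [3]]

After inserting 3: P = [[3]].
After inserting 4: P = [[3, 4]].
After inserting 2: P = [[2, 4], [3]].
After inserting 5: P = [[2, 4, 5], [3]].
After inserting 1: P = [[1, 4, 5], [2], [3]].

So P = [[1, 4, 5], [2], [3]].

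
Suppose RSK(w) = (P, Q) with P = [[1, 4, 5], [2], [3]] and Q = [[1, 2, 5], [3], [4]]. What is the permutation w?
Reverse the RSK construction: for i from n down to 1, find the cell of Q containing i, remove the entry at that cell from P, and reverse-bump it up through P; the value ejected from row 1 is w(i).

Step i=5: Q has 5 at row 1, column 3; remove that cell from P, ejecting 5. So w(5) = 5. P is now [[1, 4], [2], [3]].
Step i=4: Q has 4 at row 3, column 1; remove 3 from row 3 of P and reverse-bump: 3 enters row 2 and ejects 2; 2 enters row 1 and ejects 1. So w(4) = 1. P is now [[2, 4], [3]].
Step i=3: Q has 3 at row 2, column 1; remove 3 from row 2 of P and reverse-bump: 3 enters row 1 and ejects 2. So w(3) = 2. P is now [[3, 4]].
Step i=2: Q has 2 at row 1, column 2; remove that cell from P, ejecting 4. So w(2) = 4. P is now [[3]].
Step i=1: Q has 1 at row 1, column 1; remove that cell from P, ejecting 3. So w(1) = 3. P is now [].

So w = 3 4 2 1 5.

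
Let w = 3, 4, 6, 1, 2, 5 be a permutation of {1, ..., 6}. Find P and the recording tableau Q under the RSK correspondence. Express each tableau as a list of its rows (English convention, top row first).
Insert each entry of the permutation into P by Schensted row insertion, recording in Q the position of each new cell.

Insert 3: appended to row 1. P = [[3]], Q = [[1]].
Insert 4: appended to row 1. P = [[3, 4]], Q = [[1, 2]].
Insert 6: appended to row 1. P = [[3, 4, 6]], Q = [[1, 2, 3]].
Insert 1: 1 bumps 3 from row 1; 3 starts row 2. P = [[1, 4, 6], [3]], Q = [[1, 2, 3], [4]].
Insert 2: 2 bumps 4 from row 1; 4 appends to row 2. P = [[1, 2, 6], [3, 4]], Q = [[1, 2, 3], [4, 5]].
Insert 5: 5 bumps 6 from row 1; 6 appends to row 2. P = [[1, 2, 5], [3, 4, 6]], Q = [[1, 2, 3], [4, 5, 6]].

So P = [[1, 2, 5], [3, 4, 6]], Q = [[1, 2, 3], [4, 5, 6]].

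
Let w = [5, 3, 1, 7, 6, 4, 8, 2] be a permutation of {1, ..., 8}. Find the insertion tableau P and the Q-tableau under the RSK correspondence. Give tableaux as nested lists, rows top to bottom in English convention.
Insert each entry of the permutation into P by Schensted row insertion, recording in Q the position of each new cell.

Insert 5: appended to row 1. P = [[5]].
Insert 3: 3 bumps 5 from row 1; 5 starts row 2. P = [[3], [5]].
Insert 1: 1 bumps 3 from row 1; 3 bumps 5 from row 2; 5 starts row 3. P = [[1], [3], [5]].
Insert 7: appended to row 1. P = [[1, 7], [3], [5]].
Insert 6: 6 bumps 7 from row 1; 7 appends to row 2. P = [[1, 6], [3, 7], [5]].
Insert 4: 4 bumps 6 from row 1; 6 bumps 7 from row 2; 7 appends to row 3. P = [[1, 4], [3, 6], [5, 7]].
Insert 8: appended to row 1. P = [[1, 4, 8], [3, 6], [5, 7]].
Insert 2: 2 bumps 4 from row 1; 4 bumps 6 from row 2; 6 bumps 7 from row 3; 7 starts row 4. P = [[1, 2, 8], [3, 4], [5, 6], [7]].

So P = [[1, 2, 8], [3, 4], [5, 6], [7]], Q = [[1, 4, 7], [2, 5], [3, 6], [8]].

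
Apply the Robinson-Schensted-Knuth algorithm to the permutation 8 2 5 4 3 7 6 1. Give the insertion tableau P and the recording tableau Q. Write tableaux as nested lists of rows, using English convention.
Insert each entry of the permutation into P by Schensted row insertion, recording in Q the position of each new cell.

Insert 8: appended to row 1. P = [[8]], Q = [[1]].
Insert 2: 2 bumps 8 from row 1; 8 starts row 2. P = [[2], [8]], Q = [[1], [2]].
Insert 5: appended to row 1. P = [[2, 5], [8]], Q = [[1, 3], [2]].
Insert 4: 4 bumps 5 from row 1; 5 bumps 8 from row 2; 8 starts row 3. P = [[2, 4], [5], [8]], Q = [[1, 3], [2], [4]].
Insert 3: 3 bumps 4 from row 1; 4 bumps 5 from row 2; 5 bumps 8 from row 3; 8 starts row 4. P = [[2, 3], [4], [5], [8]], Q = [[1, 3], [2], [4], [5]].
Insert 7: appended to row 1. P = [[2, 3, 7], [4], [5], [8]], Q = [[1, 3, 6], [2], [4], [5]].
Insert 6: 6 bumps 7 from row 1; 7 appends to row 2. P = [[2, 3, 6], [4, 7], [5], [8]], Q = [[1, 3, 6], [2, 7], [4], [5]].
Insert 1: 1 bumps 2 from row 1; 2 bumps 4 from row 2; 4 bumps 5 from row 3; 5 bumps 8 from row 4; 8 starts row 5. P = [[1, 3, 6], [2, 7], [4], [5], [8]], Q = [[1, 3, 6], [2, 7], [4], [5], [8]].

So P = [[1, 3, 6], [2, 7], [4], [5], [8]], Q = [[1, 3, 6], [2, 7], [4], [5], [8]].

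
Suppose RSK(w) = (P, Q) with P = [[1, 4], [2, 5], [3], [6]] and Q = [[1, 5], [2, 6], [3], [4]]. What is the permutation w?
Reverse the RSK construction: for i from n down to 1, find the cell of Q containing i, remove the entry at that cell from P, and reverse-bump it up through P; the value ejected from row 1 is w(i).

Step i=6: Q has 6 at row 2, column 2; remove 5 from row 2 of P and reverse-bump: 5 enters row 1 and ejects 4. So w(6) = 4. P is now [[1, 5], [2], [3], [6]].
Step i=5: Q has 5 at row 1, column 2; remove that cell from P, ejecting 5. So w(5) = 5. P is now [[1], [2], [3], [6]].
Step i=4: Q has 4 at row 4, column 1; remove 6 from row 4 of P and reverse-bump: 6 enters row 3 and ejects 3; 3 enters row 2 and ejects 2; 2 enters row 1 and ejects 1. So w(4) = 1. P is now [[2], [3], [6]].
Step i=3: Q has 3 at row 3, column 1; remove 6 from row 3 of P and reverse-bump: 6 enters row 2 and ejects 3; 3 enters row 1 and ejects 2. So w(3) = 2. P is now [[3], [6]].
Step i=2: Q has 2 at row 2, column 1; remove 6 from row 2 of P and reverse-bump: 6 enters row 1 and ejects 3. So w(2) = 3. P is now [[6]].
Step i=1: Q has 1 at row 1, column 1; remove that cell from P, ejecting 6. So w(1) = 6. P is now [].

So w = 6 3 2 1 5 4.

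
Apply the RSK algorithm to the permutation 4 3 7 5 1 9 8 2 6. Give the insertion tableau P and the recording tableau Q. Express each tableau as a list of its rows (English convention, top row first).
Insert each entry of the permutation into P by Schensted row insertion, recording in Q the position of each new cell.

After inserting 4: P = [[4]].
After inserting 3: P = [[3], [4]].
After inserting 7: P = [[3, 7], [4]].
After inserting 5: P = [[3, 5], [4, 7]].
After inserting 1: P = [[1, 5], [3, 7], [4]].
After inserting 9: P = [[1, 5, 9], [3, 7], [4]].
After inserting 8: P = [[1, 5, 8], [3, 7, 9], [4]].
After inserting 2: P = [[1, 2, 8], [3, 5, 9], [4, 7]].
After inserting 6: P = [[1, 2, 6], [3, 5, 8], [4, 7, 9]].

So P = [[1, 2, 6], [3, 5, 8], [4, 7, 9]], Q = [[1, 3, 6], [2, 4, 7], [5, 8, 9]].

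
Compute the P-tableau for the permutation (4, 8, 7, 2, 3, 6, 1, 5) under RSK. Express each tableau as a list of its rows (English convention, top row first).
Insert 4: appended to row 1. P = [[4]].
Insert 8: appended to row 1. P = [[4, 8]].
Insert 7: 7 bumps 8 from row 1; 8 starts row 2. P = [[4, 7], [8]].
Insert 2: 2 bumps 4 from row 1; 4 bumps 8 from row 2; 8 starts row 3. P = [[2, 7], [4], [8]].
Insert 3: 3 bumps 7 from row 1; 7 appends to row 2. P = [[2, 3], [4, 7], [8]].
Insert 6: appended to row 1. P = [[2, 3, 6], [4, 7], [8]].
Insert 1: 1 bumps 2 from row 1; 2 bumps 4 from row 2; 4 bumps 8 from row 3; 8 starts row 4. P = [[1, 3, 6], [2, 7], [4], [8]].
Insert 5: 5 bumps 6 from row 1; 6 bumps 7 from row 2; 7 appends to row 3. P = [[1, 3, 5], [2, 6], [4, 7], [8]].

So P = [[1, 3, 5], [2, 6], [4, 7], [8]].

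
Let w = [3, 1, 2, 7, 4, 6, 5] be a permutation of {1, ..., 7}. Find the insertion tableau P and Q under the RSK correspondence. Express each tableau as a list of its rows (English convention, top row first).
Insert each entry of the permutation into P by Schensted row insertion, recording in Q the position of each new cell.

Insert 3: appended to row 1. P = [[3]].
Insert 1: 1 bumps 3 from row 1; 3 starts row 2. P = [[1], [3]].
Insert 2: appended to row 1. P = [[1, 2], [3]].
Insert 7: appended to row 1. P = [[1, 2, 7], [3]].
Insert 4: 4 bumps 7 from row 1; 7 appends to row 2. P = [[1, 2, 4], [3, 7]].
Insert 6: appended to row 1. P = [[1, 2, 4, 6], [3, 7]].
Insert 5: 5 bumps 6 from row 1; 6 bumps 7 from row 2; 7 starts row 3. P = [[1, 2, 4, 5], [3, 6], [7]].

So P = [[1, 2, 4, 5], [3, 6], [7]], Q = [[1, 3, 4, 6], [2, 5], [7]].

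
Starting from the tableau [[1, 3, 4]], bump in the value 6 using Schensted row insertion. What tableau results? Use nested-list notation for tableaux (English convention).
6 is larger than every entry of row 1, so it is appended to row 1. The new tableau is [[1, 3, 4, 6]].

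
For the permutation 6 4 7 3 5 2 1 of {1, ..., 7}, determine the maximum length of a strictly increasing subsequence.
2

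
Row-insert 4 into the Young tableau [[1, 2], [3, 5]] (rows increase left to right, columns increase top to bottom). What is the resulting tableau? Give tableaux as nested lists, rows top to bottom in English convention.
[[1, 2, 4], [3, 5]]

4 is larger than every entry of row 1, so it is appended to row 1. The new tableau is [[1, 2, 4], [3, 5]].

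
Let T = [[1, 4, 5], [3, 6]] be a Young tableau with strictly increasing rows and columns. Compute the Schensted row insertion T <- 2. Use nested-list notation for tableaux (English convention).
[[1, 2, 5], [3, 4], [6]]

In row 1, 2 replaces 4 (the leftmost entry greater than 2); 4 is bumped to row 2. In row 2, 4 replaces 6 (the leftmost entry greater than 4); 6 is bumped to row 3. 6 starts a new row 3. The new tableau is [[1, 2, 5], [3, 4], [6]].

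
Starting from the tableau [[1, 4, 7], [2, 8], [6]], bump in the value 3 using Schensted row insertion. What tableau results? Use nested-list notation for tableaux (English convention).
[[1, 3, 7], [2, 4], [6, 8]]

In row 1, 3 replaces 4 (the leftmost entry greater than 3); 4 is bumped to row 2. In row 2, 4 replaces 8 (the leftmost entry greater than 4); 8 is bumped to row 3. 8 is appended to row 3. The new tableau is [[1, 3, 7], [2, 4], [6, 8]].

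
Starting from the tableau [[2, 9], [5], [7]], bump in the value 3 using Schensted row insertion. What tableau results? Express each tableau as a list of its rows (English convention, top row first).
[[2, 3], [5, 9], [7]]

In row 1, 3 replaces 9 (the leftmost entry greater than 3); 9 is bumped to row 2. 9 is appended to row 2. The new tableau is [[2, 3], [5, 9], [7]].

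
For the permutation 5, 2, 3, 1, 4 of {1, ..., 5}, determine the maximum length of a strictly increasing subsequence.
3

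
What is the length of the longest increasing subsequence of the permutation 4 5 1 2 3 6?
4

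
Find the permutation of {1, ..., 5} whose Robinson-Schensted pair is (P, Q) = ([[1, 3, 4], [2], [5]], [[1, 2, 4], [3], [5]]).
Reverse RSK: for i = n, n-1, ..., 1, locate i in Q, remove the corresponding corner cell from P, and reverse-bump its entry up through P; the value ejected from row 1 is w(i).

So w = 2 5 3 4 1.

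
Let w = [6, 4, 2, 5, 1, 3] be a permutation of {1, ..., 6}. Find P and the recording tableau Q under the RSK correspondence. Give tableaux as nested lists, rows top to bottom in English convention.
P = [[1, 3], [2, 5], [4], [6]], Q = [[1, 4], [2, 6], [3], [5]]

Insert each entry of the permutation into P by Schensted row insertion, recording in Q the position of each new cell.

After inserting 6: P = [[6]].
After inserting 4: P = [[4], [6]].
After inserting 2: P = [[2], [4], [6]].
After inserting 5: P = [[2, 5], [4], [6]].
After inserting 1: P = [[1, 5], [2], [4], [6]].
After inserting 3: P = [[1, 3], [2, 5], [4], [6]].

So P = [[1, 3], [2, 5], [4], [6]], Q = [[1, 4], [2, 6], [3], [5]].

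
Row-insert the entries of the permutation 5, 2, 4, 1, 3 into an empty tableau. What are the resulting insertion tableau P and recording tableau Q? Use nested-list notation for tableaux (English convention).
P = [[1, 3], [2, 4], [5]], Q = [[1, 3], [2, 5], [4]]

Insert each entry of the permutation into P by Schensted row insertion, recording in Q the position of each new cell.

After inserting 5: P = [[5]].
After inserting 2: P = [[2], [5]].
After inserting 4: P = [[2, 4], [5]].
After inserting 1: P = [[1, 4], [2], [5]].
After inserting 3: P = [[1, 3], [2, 4], [5]].

So P = [[1, 3], [2, 4], [5]], Q = [[1, 3], [2, 5], [4]].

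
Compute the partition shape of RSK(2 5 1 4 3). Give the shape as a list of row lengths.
[2, 2, 1]

Row-insert each entry into an empty tableau.

After inserting 2: P = [[2]].
After inserting 5: P = [[2, 5]].
After inserting 1: P = [[1, 5], [2]].
After inserting 4: P = [[1, 4], [2, 5]].
After inserting 3: P = [[1, 3], [2, 4], [5]].

The final insertion tableau P = [[1, 3], [2, 4], [5]] has shape [2, 2, 1].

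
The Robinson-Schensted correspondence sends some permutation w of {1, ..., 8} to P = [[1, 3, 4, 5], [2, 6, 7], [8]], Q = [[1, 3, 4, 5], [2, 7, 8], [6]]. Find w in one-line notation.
Reverse RSK: for i = n, n-1, ..., 1, locate i in Q, remove the corresponding corner cell from P, and reverse-bump its entry up through P; the value ejected from row 1 is w(i).

So w = 8 2 3 6 7 1 4 5.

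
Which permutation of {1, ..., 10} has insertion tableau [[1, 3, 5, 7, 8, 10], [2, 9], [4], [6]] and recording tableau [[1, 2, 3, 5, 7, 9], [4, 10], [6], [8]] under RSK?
2 4 6 5 7 3 9 1 10 8

Reverse RSK: for i = n, n-1, ..., 1, locate i in Q, remove the corresponding corner cell from P, and reverse-bump its entry up through P; the value ejected from row 1 is w(i).

So w = 2 4 6 5 7 3 9 1 10 8.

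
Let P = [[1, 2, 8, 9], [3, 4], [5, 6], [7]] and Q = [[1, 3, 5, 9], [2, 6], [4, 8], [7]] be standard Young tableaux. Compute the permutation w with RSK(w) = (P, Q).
Reverse the RSK construction: for i from n down to 1, find the cell of Q containing i, remove the entry at that cell from P, and reverse-bump it up through P; the value ejected from row 1 is w(i).

Step i=9: Q has 9 at row 1, column 4; remove that cell from P, ejecting 9. So w(9) = 9. P is now [[1, 2, 8], [3, 4], [5, 6], [7]].
Step i=8: Q has 8 at row 3, column 2; remove 6 from row 3 of P and reverse-bump: 6 enters row 2 and ejects 4; 4 enters row 1 and ejects 2. So w(8) = 2. P is now [[1, 4, 8], [3, 6], [5], [7]].
Step i=7: Q has 7 at row 4, column 1; remove 7 from row 4 of P and reverse-bump: 7 enters row 3 and ejects 5; 5 enters row 2 and ejects 3; 3 enters row 1 and ejects 1. So w(7) = 1. P is now [[3, 4, 8], [5, 6], [7]].
Step i=6: Q has 6 at row 2, column 2; remove 6 from row 2 of P and reverse-bump: 6 enters row 1 and ejects 4. So w(6) = 4. P is now [[3, 6, 8], [5], [7]].
Step i=5: Q has 5 at row 1, column 3; remove that cell from P, ejecting 8. So w(5) = 8. P is now [[3, 6], [5], [7]].
Step i=4: Q has 4 at row 3, column 1; remove 7 from row 3 of P and reverse-bump: 7 enters row 2 and ejects 5; 5 enters row 1 and ejects 3. So w(4) = 3. P is now [[5, 6], [7]].
Step i=3: Q has 3 at row 1, column 2; remove that cell from P, ejecting 6. So w(3) = 6. P is now [[5], [7]].
Step i=2: Q has 2 at row 2, column 1; remove 7 from row 2 of P and reverse-bump: 7 enters row 1 and ejects 5. So w(2) = 5. P is now [[7]].
Step i=1: Q has 1 at row 1, column 1; remove that cell from P, ejecting 7. So w(1) = 7. P is now [].

So w = 7 5 6 3 8 4 1 2 9.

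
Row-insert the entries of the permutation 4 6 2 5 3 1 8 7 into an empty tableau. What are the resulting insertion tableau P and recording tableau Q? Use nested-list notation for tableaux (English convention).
P = [[1, 3, 7], [2, 5, 8], [4], [6]], Q = [[1, 2, 7], [3, 4, 8], [5], [6]]

Insert each entry of the permutation into P by Schensted row insertion, recording in Q the position of each new cell.

After inserting 4: P = [[4]].
After inserting 6: P = [[4, 6]].
After inserting 2: P = [[2, 6], [4]].
After inserting 5: P = [[2, 5], [4, 6]].
After inserting 3: P = [[2, 3], [4, 5], [6]].
After inserting 1: P = [[1, 3], [2, 5], [4], [6]].
After inserting 8: P = [[1, 3, 8], [2, 5], [4], [6]].
After inserting 7: P = [[1, 3, 7], [2, 5, 8], [4], [6]].

So P = [[1, 3, 7], [2, 5, 8], [4], [6]], Q = [[1, 2, 7], [3, 4, 8], [5], [6]].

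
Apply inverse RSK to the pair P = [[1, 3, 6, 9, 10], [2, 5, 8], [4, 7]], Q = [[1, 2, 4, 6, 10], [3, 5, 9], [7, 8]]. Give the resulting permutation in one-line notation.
4 7 2 8 5 9 1 3 6 10

Reverse the RSK construction: for i from n down to 1, find the cell of Q containing i, remove the entry at that cell from P, and reverse-bump it up through P; the value ejected from row 1 is w(i).

Step i=10: Q has 10 at row 1, column 5; remove that cell from P, ejecting 10. So w(10) = 10. P is now [[1, 3, 6, 9], [2, 5, 8], [4, 7]].
Step i=9: Q has 9 at row 2, column 3; remove 8 from row 2 of P and reverse-bump: 8 enters row 1 and ejects 6. So w(9) = 6. P is now [[1, 3, 8, 9], [2, 5], [4, 7]].
Step i=8: Q has 8 at row 3, column 2; remove 7 from row 3 of P and reverse-bump: 7 enters row 2 and ejects 5; 5 enters row 1 and ejects 3. So w(8) = 3. P is now [[1, 5, 8, 9], [2, 7], [4]].
Step i=7: Q has 7 at row 3, column 1; remove 4 from row 3 of P and reverse-bump: 4 enters row 2 and ejects 2; 2 enters row 1 and ejects 1. So w(7) = 1. P is now [[2, 5, 8, 9], [4, 7]].
Step i=6: Q has 6 at row 1, column 4; remove that cell from P, ejecting 9. So w(6) = 9. P is now [[2, 5, 8], [4, 7]].
Step i=5: Q has 5 at row 2, column 2; remove 7 from row 2 of P and reverse-bump: 7 enters row 1 and ejects 5. So w(5) = 5. P is now [[2, 7, 8], [4]].
Step i=4: Q has 4 at row 1, column 3; remove that cell from P, ejecting 8. So w(4) = 8. P is now [[2, 7], [4]].
Step i=3: Q has 3 at row 2, column 1; remove 4 from row 2 of P and reverse-bump: 4 enters row 1 and ejects 2. So w(3) = 2. P is now [[4, 7]].
Step i=2: Q has 2 at row 1, column 2; remove that cell from P, ejecting 7. So w(2) = 7. P is now [[4]].
Step i=1: Q has 1 at row 1, column 1; remove that cell from P, ejecting 4. So w(1) = 4. P is now [].

So w = 4 7 2 8 5 9 1 3 6 10.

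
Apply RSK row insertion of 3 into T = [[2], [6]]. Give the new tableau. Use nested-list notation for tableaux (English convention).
3 is larger than every entry of row 1, so it is appended to row 1. The new tableau is [[2, 3], [6]].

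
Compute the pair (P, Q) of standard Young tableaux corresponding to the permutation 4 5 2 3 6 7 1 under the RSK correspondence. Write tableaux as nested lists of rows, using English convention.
Insert each entry of the permutation into P by Schensted row insertion, recording in Q the position of each new cell.

Insert 4: appended to row 1. P = [[4]].
Insert 5: appended to row 1. P = [[4, 5]].
Insert 2: 2 bumps 4 from row 1; 4 starts row 2. P = [[2, 5], [4]].
Insert 3: 3 bumps 5 from row 1; 5 appends to row 2. P = [[2, 3], [4, 5]].
Insert 6: appended to row 1. P = [[2, 3, 6], [4, 5]].
Insert 7: appended to row 1. P = [[2, 3, 6, 7], [4, 5]].
Insert 1: 1 bumps 2 from row 1; 2 bumps 4 from row 2; 4 starts row 3. P = [[1, 3, 6, 7], [2, 5], [4]].

So P = [[1, 3, 6, 7], [2, 5], [4]], Q = [[1, 2, 5, 6], [3, 4], [7]].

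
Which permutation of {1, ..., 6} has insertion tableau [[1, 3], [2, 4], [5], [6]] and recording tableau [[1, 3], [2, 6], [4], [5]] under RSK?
Reverse the RSK construction: for i from n down to 1, find the cell of Q containing i, remove the entry at that cell from P, and reverse-bump it up through P; the value ejected from row 1 is w(i).

Step i=6: Q has 6 at row 2, column 2; remove 4 from row 2 of P and reverse-bump: 4 enters row 1 and ejects 3. So w(6) = 3. P is now [[1, 4], [2], [5], [6]].
Step i=5: Q has 5 at row 4, column 1; remove 6 from row 4 of P and reverse-bump: 6 enters row 3 and ejects 5; 5 enters row 2 and ejects 2; 2 enters row 1 and ejects 1. So w(5) = 1. P is now [[2, 4], [5], [6]].
Step i=4: Q has 4 at row 3, column 1; remove 6 from row 3 of P and reverse-bump: 6 enters row 2 and ejects 5; 5 enters row 1 and ejects 4. So w(4) = 4. P is now [[2, 5], [6]].
Step i=3: Q has 3 at row 1, column 2; remove that cell from P, ejecting 5. So w(3) = 5. P is now [[2], [6]].
Step i=2: Q has 2 at row 2, column 1; remove 6 from row 2 of P and reverse-bump: 6 enters row 1 and ejects 2. So w(2) = 2. P is now [[6]].
Step i=1: Q has 1 at row 1, column 1; remove that cell from P, ejecting 6. So w(1) = 6. P is now [].

So w = 6 2 5 4 1 3.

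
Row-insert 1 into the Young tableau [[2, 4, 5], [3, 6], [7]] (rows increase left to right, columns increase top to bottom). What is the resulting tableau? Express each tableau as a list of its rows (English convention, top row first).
[[1, 4, 5], [2, 6], [3], [7]]

In row 1, 1 replaces 2 (the leftmost entry greater than 1); 2 is bumped to row 2. In row 2, 2 replaces 3 (the leftmost entry greater than 2); 3 is bumped to row 3. In row 3, 3 replaces 7 (the leftmost entry greater than 3); 7 is bumped to row 4. 7 starts a new row 4. The new tableau is [[1, 4, 5], [2, 6], [3], [7]].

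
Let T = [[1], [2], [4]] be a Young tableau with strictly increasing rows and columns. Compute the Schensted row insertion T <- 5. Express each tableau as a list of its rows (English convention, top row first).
5 is larger than every entry of row 1, so it is appended to row 1. The new tableau is [[1, 5], [2], [4]].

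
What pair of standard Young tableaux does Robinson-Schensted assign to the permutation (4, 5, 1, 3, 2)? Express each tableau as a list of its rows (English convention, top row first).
P = [[1, 2], [3, 5], [4]], Q = [[1, 2], [3, 4], [5]]

Insert each entry of the permutation into P by Schensted row insertion, recording in Q the position of each new cell.

After inserting 4: P = [[4]].
After inserting 5: P = [[4, 5]].
After inserting 1: P = [[1, 5], [4]].
After inserting 3: P = [[1, 3], [4, 5]].
After inserting 2: P = [[1, 2], [3, 5], [4]].

So P = [[1, 2], [3, 5], [4]], Q = [[1, 2], [3, 4], [5]].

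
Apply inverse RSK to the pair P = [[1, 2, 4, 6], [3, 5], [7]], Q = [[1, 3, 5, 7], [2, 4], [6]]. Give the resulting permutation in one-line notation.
Reverse the RSK construction: for i from n down to 1, find the cell of Q containing i, remove the entry at that cell from P, and reverse-bump it up through P; the value ejected from row 1 is w(i).

Step i=7: Q has 7 at row 1, column 4; remove that cell from P, ejecting 6. So w(7) = 6. P is now [[1, 2, 4], [3, 5], [7]].
Step i=6: Q has 6 at row 3, column 1; remove 7 from row 3 of P and reverse-bump: 7 enters row 2 and ejects 5; 5 enters row 1 and ejects 4. So w(6) = 4. P is now [[1, 2, 5], [3, 7]].
Step i=5: Q has 5 at row 1, column 3; remove that cell from P, ejecting 5. So w(5) = 5. P is now [[1, 2], [3, 7]].
Step i=4: Q has 4 at row 2, column 2; remove 7 from row 2 of P and reverse-bump: 7 enters row 1 and ejects 2. So w(4) = 2. P is now [[1, 7], [3]].
Step i=3: Q has 3 at row 1, column 2; remove that cell from P, ejecting 7. So w(3) = 7. P is now [[1], [3]].
Step i=2: Q has 2 at row 2, column 1; remove 3 from row 2 of P and reverse-bump: 3 enters row 1 and ejects 1. So w(2) = 1. P is now [[3]].
Step i=1: Q has 1 at row 1, column 1; remove that cell from P, ejecting 3. So w(1) = 3. P is now [].

So w = 3 1 7 2 5 4 6.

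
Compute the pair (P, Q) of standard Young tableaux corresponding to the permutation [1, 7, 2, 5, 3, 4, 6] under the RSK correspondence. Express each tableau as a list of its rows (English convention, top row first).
Insert each entry of the permutation into P by Schensted row insertion, recording in Q the position of each new cell.

Insert 1: appended to row 1. P = [[1]], Q = [[1]].
Insert 7: appended to row 1. P = [[1, 7]], Q = [[1, 2]].
Insert 2: 2 bumps 7 from row 1; 7 starts row 2. P = [[1, 2], [7]], Q = [[1, 2], [3]].
Insert 5: appended to row 1. P = [[1, 2, 5], [7]], Q = [[1, 2, 4], [3]].
Insert 3: 3 bumps 5 from row 1; 5 bumps 7 from row 2; 7 starts row 3. P = [[1, 2, 3], [5], [7]], Q = [[1, 2, 4], [3], [5]].
Insert 4: appended to row 1. P = [[1, 2, 3, 4], [5], [7]], Q = [[1, 2, 4, 6], [3], [5]].
Insert 6: appended to row 1. P = [[1, 2, 3, 4, 6], [5], [7]], Q = [[1, 2, 4, 6, 7], [3], [5]].

So P = [[1, 2, 3, 4, 6], [5], [7]], Q = [[1, 2, 4, 6, 7], [3], [5]].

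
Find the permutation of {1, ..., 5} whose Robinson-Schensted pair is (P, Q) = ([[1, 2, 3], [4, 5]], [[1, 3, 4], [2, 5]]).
4 1 2 5 3

Reverse the RSK construction: for i from n down to 1, find the cell of Q containing i, remove the entry at that cell from P, and reverse-bump it up through P; the value ejected from row 1 is w(i).

Step i=5: Q has 5 at row 2, column 2; remove 5 from row 2 of P and reverse-bump: 5 enters row 1 and ejects 3. So w(5) = 3. P is now [[1, 2, 5], [4]].
Step i=4: Q has 4 at row 1, column 3; remove that cell from P, ejecting 5. So w(4) = 5. P is now [[1, 2], [4]].
Step i=3: Q has 3 at row 1, column 2; remove that cell from P, ejecting 2. So w(3) = 2. P is now [[1], [4]].
Step i=2: Q has 2 at row 2, column 1; remove 4 from row 2 of P and reverse-bump: 4 enters row 1 and ejects 1. So w(2) = 1. P is now [[4]].
Step i=1: Q has 1 at row 1, column 1; remove that cell from P, ejecting 4. So w(1) = 4. P is now [].

So w = 4 1 2 5 3.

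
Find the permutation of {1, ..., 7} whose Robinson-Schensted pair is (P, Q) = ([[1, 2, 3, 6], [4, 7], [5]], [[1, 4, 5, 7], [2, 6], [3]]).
Reverse RSK: for i = n, n-1, ..., 1, locate i in Q, remove the corresponding corner cell from P, and reverse-bump its entry up through P; the value ejected from row 1 is w(i).

So w = 5 4 1 2 7 3 6.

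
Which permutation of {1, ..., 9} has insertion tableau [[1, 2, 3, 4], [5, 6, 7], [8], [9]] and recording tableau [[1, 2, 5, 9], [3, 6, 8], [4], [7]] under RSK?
5 9 6 1 8 7 2 3 4

Reverse RSK: for i = n, n-1, ..., 1, locate i in Q, remove the corresponding corner cell from P, and reverse-bump its entry up through P; the value ejected from row 1 is w(i).

So w = 5 9 6 1 8 7 2 3 4.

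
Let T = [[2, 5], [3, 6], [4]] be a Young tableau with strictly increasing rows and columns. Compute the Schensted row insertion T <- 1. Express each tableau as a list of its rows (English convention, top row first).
In row 1, 1 replaces 2 (the leftmost entry greater than 1); 2 is bumped to row 2. In row 2, 2 replaces 3 (the leftmost entry greater than 2); 3 is bumped to row 3. In row 3, 3 replaces 4 (the leftmost entry greater than 3); 4 is bumped to row 4. 4 starts a new row 4. The new tableau is [[1, 5], [2, 6], [3], [4]].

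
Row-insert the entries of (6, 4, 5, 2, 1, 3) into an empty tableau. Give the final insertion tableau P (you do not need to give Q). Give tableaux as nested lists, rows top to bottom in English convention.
P = [[1, 3], [2, 5], [4], [6]]

Insert 6: appended to row 1. P = [[6]].
Insert 4: 4 bumps 6 from row 1; 6 starts row 2. P = [[4], [6]].
Insert 5: appended to row 1. P = [[4, 5], [6]].
Insert 2: 2 bumps 4 from row 1; 4 bumps 6 from row 2; 6 starts row 3. P = [[2, 5], [4], [6]].
Insert 1: 1 bumps 2 from row 1; 2 bumps 4 from row 2; 4 bumps 6 from row 3; 6 starts row 4. P = [[1, 5], [2], [4], [6]].
Insert 3: 3 bumps 5 from row 1; 5 appends to row 2. P = [[1, 3], [2, 5], [4], [6]].

So P = [[1, 3], [2, 5], [4], [6]].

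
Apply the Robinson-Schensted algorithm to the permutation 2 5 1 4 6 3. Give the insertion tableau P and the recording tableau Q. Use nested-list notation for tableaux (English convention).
P = [[1, 3, 6], [2, 4], [5]], Q = [[1, 2, 5], [3, 4], [6]]

Insert each entry of the permutation into P by Schensted row insertion, recording in Q the position of each new cell.

Insert 2: appended to row 1. P = [[2]].
Insert 5: appended to row 1. P = [[2, 5]].
Insert 1: 1 bumps 2 from row 1; 2 starts row 2. P = [[1, 5], [2]].
Insert 4: 4 bumps 5 from row 1; 5 appends to row 2. P = [[1, 4], [2, 5]].
Insert 6: appended to row 1. P = [[1, 4, 6], [2, 5]].
Insert 3: 3 bumps 4 from row 1; 4 bumps 5 from row 2; 5 starts row 3. P = [[1, 3, 6], [2, 4], [5]].

So P = [[1, 3, 6], [2, 4], [5]], Q = [[1, 2, 5], [3, 4], [6]].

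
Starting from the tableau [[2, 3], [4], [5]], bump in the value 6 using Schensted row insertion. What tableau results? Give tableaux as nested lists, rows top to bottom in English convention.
[[2, 3, 6], [4], [5]]

6 is larger than every entry of row 1, so it is appended to row 1. The new tableau is [[2, 3, 6], [4], [5]].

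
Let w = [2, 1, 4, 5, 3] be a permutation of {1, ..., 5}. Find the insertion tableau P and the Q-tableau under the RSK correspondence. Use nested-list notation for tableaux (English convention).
P = [[1, 3, 5], [2, 4]], Q = [[1, 3, 4], [2, 5]]

Insert each entry of the permutation into P by Schensted row insertion, recording in Q the position of each new cell.

Insert 2: appended to row 1. P = [[2]].
Insert 1: 1 bumps 2 from row 1; 2 starts row 2. P = [[1], [2]].
Insert 4: appended to row 1. P = [[1, 4], [2]].
Insert 5: appended to row 1. P = [[1, 4, 5], [2]].
Insert 3: 3 bumps 4 from row 1; 4 appends to row 2. P = [[1, 3, 5], [2, 4]].

So P = [[1, 3, 5], [2, 4]], Q = [[1, 3, 4], [2, 5]].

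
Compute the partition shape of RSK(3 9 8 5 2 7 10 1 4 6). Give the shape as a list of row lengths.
[4, 3, 1, 1, 1]

Row-insert each entry into an empty tableau.

After inserting 3: P = [[3]].
After inserting 9: P = [[3, 9]].
After inserting 8: P = [[3, 8], [9]].
After inserting 5: P = [[3, 5], [8], [9]].
After inserting 2: P = [[2, 5], [3], [8], [9]].
After inserting 7: P = [[2, 5, 7], [3], [8], [9]].
After inserting 10: P = [[2, 5, 7, 10], [3], [8], [9]].
After inserting 1: P = [[1, 5, 7, 10], [2], [3], [8], [9]].
After inserting 4: P = [[1, 4, 7, 10], [2, 5], [3], [8], [9]].
After inserting 6: P = [[1, 4, 6, 10], [2, 5, 7], [3], [8], [9]].

The final insertion tableau P = [[1, 4, 6, 10], [2, 5, 7], [3], [8], [9]] has shape [4, 3, 1, 1, 1].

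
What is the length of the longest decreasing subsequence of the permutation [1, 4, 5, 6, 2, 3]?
2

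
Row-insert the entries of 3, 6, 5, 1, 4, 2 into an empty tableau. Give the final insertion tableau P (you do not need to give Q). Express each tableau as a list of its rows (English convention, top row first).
P = [[1, 2], [3, 4], [5], [6]]

Insert 3: appended to row 1. P = [[3]].
Insert 6: appended to row 1. P = [[3, 6]].
Insert 5: 5 bumps 6 from row 1; 6 starts row 2. P = [[3, 5], [6]].
Insert 1: 1 bumps 3 from row 1; 3 bumps 6 from row 2; 6 starts row 3. P = [[1, 5], [3], [6]].
Insert 4: 4 bumps 5 from row 1; 5 appends to row 2. P = [[1, 4], [3, 5], [6]].
Insert 2: 2 bumps 4 from row 1; 4 bumps 5 from row 2; 5 bumps 6 from row 3; 6 starts row 4. P = [[1, 2], [3, 4], [5], [6]].

So P = [[1, 2], [3, 4], [5], [6]].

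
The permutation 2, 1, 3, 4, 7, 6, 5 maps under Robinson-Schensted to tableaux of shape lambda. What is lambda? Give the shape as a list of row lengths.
Row-insert each entry into an empty tableau.

After inserting 2: P = [[2]].
After inserting 1: P = [[1], [2]].
After inserting 3: P = [[1, 3], [2]].
After inserting 4: P = [[1, 3, 4], [2]].
After inserting 7: P = [[1, 3, 4, 7], [2]].
After inserting 6: P = [[1, 3, 4, 6], [2, 7]].
After inserting 5: P = [[1, 3, 4, 5], [2, 6], [7]].

The final insertion tableau P = [[1, 3, 4, 5], [2, 6], [7]] has shape [4, 2, 1].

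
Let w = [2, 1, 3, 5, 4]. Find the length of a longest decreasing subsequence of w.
2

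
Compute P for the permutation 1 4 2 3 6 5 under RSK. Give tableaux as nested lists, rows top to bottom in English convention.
Insert 1: appended to row 1. P = [[1]].
Insert 4: appended to row 1. P = [[1, 4]].
Insert 2: 2 bumps 4 from row 1; 4 starts row 2. P = [[1, 2], [4]].
Insert 3: appended to row 1. P = [[1, 2, 3], [4]].
Insert 6: appended to row 1. P = [[1, 2, 3, 6], [4]].
Insert 5: 5 bumps 6 from row 1; 6 appends to row 2. P = [[1, 2, 3, 5], [4, 6]].

So P = [[1, 2, 3, 5], [4, 6]].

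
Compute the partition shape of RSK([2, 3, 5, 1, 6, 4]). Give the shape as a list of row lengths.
Row-insert each entry into an empty tableau.

After inserting 2: P = [[2]].
After inserting 3: P = [[2, 3]].
After inserting 5: P = [[2, 3, 5]].
After inserting 1: P = [[1, 3, 5], [2]].
After inserting 6: P = [[1, 3, 5, 6], [2]].
After inserting 4: P = [[1, 3, 4, 6], [2, 5]].

The final insertion tableau P = [[1, 3, 4, 6], [2, 5]] has shape [4, 2].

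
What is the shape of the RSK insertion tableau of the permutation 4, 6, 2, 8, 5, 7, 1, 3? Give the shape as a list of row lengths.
[3, 3, 2]

Row-insert each entry into an empty tableau.

After inserting 4: P = [[4]].
After inserting 6: P = [[4, 6]].
After inserting 2: P = [[2, 6], [4]].
After inserting 8: P = [[2, 6, 8], [4]].
After inserting 5: P = [[2, 5, 8], [4, 6]].
After inserting 7: P = [[2, 5, 7], [4, 6, 8]].
After inserting 1: P = [[1, 5, 7], [2, 6, 8], [4]].
After inserting 3: P = [[1, 3, 7], [2, 5, 8], [4, 6]].

The final insertion tableau P = [[1, 3, 7], [2, 5, 8], [4, 6]] has shape [3, 3, 2].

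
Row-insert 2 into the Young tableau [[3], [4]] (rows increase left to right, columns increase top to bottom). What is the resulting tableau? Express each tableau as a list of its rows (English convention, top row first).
[[2], [3], [4]]

In row 1, 2 replaces 3 (the leftmost entry greater than 2); 3 is bumped to row 2. In row 2, 3 replaces 4 (the leftmost entry greater than 3); 4 is bumped to row 3. 4 starts a new row 3. The new tableau is [[2], [3], [4]].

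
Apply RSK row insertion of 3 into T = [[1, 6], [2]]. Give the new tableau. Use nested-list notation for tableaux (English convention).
[[1, 3], [2, 6]]

In row 1, 3 replaces 6 (the leftmost entry greater than 3); 6 is bumped to row 2. 6 is appended to row 2. The new tableau is [[1, 3], [2, 6]].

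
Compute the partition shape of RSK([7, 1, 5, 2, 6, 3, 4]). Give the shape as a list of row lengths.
[4, 2, 1]

Row-insert each entry into an empty tableau.

After inserting 7: P = [[7]].
After inserting 1: P = [[1], [7]].
After inserting 5: P = [[1, 5], [7]].
After inserting 2: P = [[1, 2], [5], [7]].
After inserting 6: P = [[1, 2, 6], [5], [7]].
After inserting 3: P = [[1, 2, 3], [5, 6], [7]].
After inserting 4: P = [[1, 2, 3, 4], [5, 6], [7]].

The final insertion tableau P = [[1, 2, 3, 4], [5, 6], [7]] has shape [4, 2, 1].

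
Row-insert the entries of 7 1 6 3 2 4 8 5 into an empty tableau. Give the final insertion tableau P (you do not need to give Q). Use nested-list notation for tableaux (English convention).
Insert 7: appended to row 1. P = [[7]].
Insert 1: 1 bumps 7 from row 1; 7 starts row 2. P = [[1], [7]].
Insert 6: appended to row 1. P = [[1, 6], [7]].
Insert 3: 3 bumps 6 from row 1; 6 bumps 7 from row 2; 7 starts row 3. P = [[1, 3], [6], [7]].
Insert 2: 2 bumps 3 from row 1; 3 bumps 6 from row 2; 6 bumps 7 from row 3; 7 starts row 4. P = [[1, 2], [3], [6], [7]].
Insert 4: appended to row 1. P = [[1, 2, 4], [3], [6], [7]].
Insert 8: appended to row 1. P = [[1, 2, 4, 8], [3], [6], [7]].
Insert 5: 5 bumps 8 from row 1; 8 appends to row 2. P = [[1, 2, 4, 5], [3, 8], [6], [7]].

So P = [[1, 2, 4, 5], [3, 8], [6], [7]].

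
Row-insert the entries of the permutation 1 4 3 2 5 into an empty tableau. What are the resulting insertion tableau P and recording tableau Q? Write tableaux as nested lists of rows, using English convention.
P = [[1, 2, 5], [3], [4]], Q = [[1, 2, 5], [3], [4]]

Insert each entry of the permutation into P by Schensted row insertion, recording in Q the position of each new cell.

Insert 1: appended to row 1. P = [[1]], Q = [[1]].
Insert 4: appended to row 1. P = [[1, 4]], Q = [[1, 2]].
Insert 3: 3 bumps 4 from row 1; 4 starts row 2. P = [[1, 3], [4]], Q = [[1, 2], [3]].
Insert 2: 2 bumps 3 from row 1; 3 bumps 4 from row 2; 4 starts row 3. P = [[1, 2], [3], [4]], Q = [[1, 2], [3], [4]].
Insert 5: appended to row 1. P = [[1, 2, 5], [3], [4]], Q = [[1, 2, 5], [3], [4]].

So P = [[1, 2, 5], [3], [4]], Q = [[1, 2, 5], [3], [4]].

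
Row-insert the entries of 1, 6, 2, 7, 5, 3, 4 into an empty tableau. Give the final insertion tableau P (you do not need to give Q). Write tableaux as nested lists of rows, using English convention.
P = [[1, 2, 3, 4], [5, 7], [6]]

Insert 1: appended to row 1. P = [[1]].
Insert 6: appended to row 1. P = [[1, 6]].
Insert 2: 2 bumps 6 from row 1; 6 starts row 2. P = [[1, 2], [6]].
Insert 7: appended to row 1. P = [[1, 2, 7], [6]].
Insert 5: 5 bumps 7 from row 1; 7 appends to row 2. P = [[1, 2, 5], [6, 7]].
Insert 3: 3 bumps 5 from row 1; 5 bumps 6 from row 2; 6 starts row 3. P = [[1, 2, 3], [5, 7], [6]].
Insert 4: appended to row 1. P = [[1, 2, 3, 4], [5, 7], [6]].

So P = [[1, 2, 3, 4], [5, 7], [6]].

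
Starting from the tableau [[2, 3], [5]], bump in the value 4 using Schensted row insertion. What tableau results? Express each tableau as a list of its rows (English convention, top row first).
4 is larger than every entry of row 1, so it is appended to row 1. The new tableau is [[2, 3, 4], [5]].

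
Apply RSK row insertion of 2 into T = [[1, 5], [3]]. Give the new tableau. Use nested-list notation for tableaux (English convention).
In row 1, 2 replaces 5 (the leftmost entry greater than 2); 5 is bumped to row 2. 5 is appended to row 2. The new tableau is [[1, 2], [3, 5]].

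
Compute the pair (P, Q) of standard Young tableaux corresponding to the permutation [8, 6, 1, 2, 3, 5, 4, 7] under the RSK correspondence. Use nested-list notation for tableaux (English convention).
Insert each entry of the permutation into P by Schensted row insertion, recording in Q the position of each new cell.

Insert 8: appended to row 1. P = [[8]].
Insert 6: 6 bumps 8 from row 1; 8 starts row 2. P = [[6], [8]].
Insert 1: 1 bumps 6 from row 1; 6 bumps 8 from row 2; 8 starts row 3. P = [[1], [6], [8]].
Insert 2: appended to row 1. P = [[1, 2], [6], [8]].
Insert 3: appended to row 1. P = [[1, 2, 3], [6], [8]].
Insert 5: appended to row 1. P = [[1, 2, 3, 5], [6], [8]].
Insert 4: 4 bumps 5 from row 1; 5 bumps 6 from row 2; 6 bumps 8 from row 3; 8 starts row 4. P = [[1, 2, 3, 4], [5], [6], [8]].
Insert 7: appended to row 1. P = [[1, 2, 3, 4, 7], [5], [6], [8]].

So P = [[1, 2, 3, 4, 7], [5], [6], [8]], Q = [[1, 4, 5, 6, 8], [2], [3], [7]].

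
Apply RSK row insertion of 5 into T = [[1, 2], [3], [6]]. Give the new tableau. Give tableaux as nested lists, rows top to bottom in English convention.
5 is larger than every entry of row 1, so it is appended to row 1. The new tableau is [[1, 2, 5], [3], [6]].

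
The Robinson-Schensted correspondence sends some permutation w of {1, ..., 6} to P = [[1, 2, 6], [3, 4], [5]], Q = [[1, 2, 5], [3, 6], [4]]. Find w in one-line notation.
Reverse RSK: for i = n, n-1, ..., 1, locate i in Q, remove the corresponding corner cell from P, and reverse-bump its entry up through P; the value ejected from row 1 is w(i).

So w = 3 5 4 1 6 2.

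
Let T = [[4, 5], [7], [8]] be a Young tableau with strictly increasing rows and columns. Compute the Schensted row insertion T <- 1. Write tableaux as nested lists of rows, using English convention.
[[1, 5], [4], [7], [8]]

In row 1, 1 replaces 4 (the leftmost entry greater than 1); 4 is bumped to row 2. In row 2, 4 replaces 7 (the leftmost entry greater than 4); 7 is bumped to row 3. In row 3, 7 replaces 8 (the leftmost entry greater than 7); 8 is bumped to row 4. 8 starts a new row 4. The new tableau is [[1, 5], [4], [7], [8]].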